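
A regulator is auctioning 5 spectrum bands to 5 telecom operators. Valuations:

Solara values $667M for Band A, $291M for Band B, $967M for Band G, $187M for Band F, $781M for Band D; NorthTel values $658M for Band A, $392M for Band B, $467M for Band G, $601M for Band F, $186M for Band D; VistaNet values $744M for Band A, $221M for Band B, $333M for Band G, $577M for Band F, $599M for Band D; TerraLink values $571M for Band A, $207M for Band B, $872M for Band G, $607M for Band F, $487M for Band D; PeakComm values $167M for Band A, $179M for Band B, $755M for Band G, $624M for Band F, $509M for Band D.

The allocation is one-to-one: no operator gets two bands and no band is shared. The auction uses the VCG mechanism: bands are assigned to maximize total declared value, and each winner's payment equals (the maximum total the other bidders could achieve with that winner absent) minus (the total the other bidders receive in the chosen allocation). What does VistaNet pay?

VistaNet pays $266M.

Efficient allocation: Solara→Band D ($781M), NorthTel→Band B ($392M), VistaNet→Band A ($744M), TerraLink→Band G ($872M), PeakComm→Band F ($624M); total welfare W = $3413M.
VistaNet receives Band A at value $744M, so the others get W − 744 = $2669M.
Without VistaNet: best allocation of the remaining 4 bidders over all 5 bands is Solara→Band D ($781M), NorthTel→Band A ($658M), TerraLink→Band G ($872M), PeakComm→Band F ($624M), total $2935M.
VCG payment = (others' best without VistaNet) − (others' welfare with VistaNet) = 2935 − 2669 = $266M.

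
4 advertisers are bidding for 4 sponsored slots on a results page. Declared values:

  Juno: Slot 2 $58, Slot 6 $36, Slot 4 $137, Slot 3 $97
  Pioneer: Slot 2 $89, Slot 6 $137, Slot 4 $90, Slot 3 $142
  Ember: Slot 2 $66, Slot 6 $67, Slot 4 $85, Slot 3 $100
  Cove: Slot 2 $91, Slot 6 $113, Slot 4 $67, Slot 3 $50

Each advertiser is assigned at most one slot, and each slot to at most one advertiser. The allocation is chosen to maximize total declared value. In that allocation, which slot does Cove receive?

Cove receives Slot 2.

Optimal: Juno→Slot 4 ($137), Pioneer→Slot 6 ($137), Ember→Slot 3 ($100), Cove→Slot 2 ($91) — total 137+137+100+91 = $465.
Max-entry greedy (repeatedly take the single best remaining cell) gives $458, worse by 7.
Swapping Cove↔Ember (Cove→Slot 3 $50, Ember→Slot 2 $66) loses 75.
Cove's own top slot is Slot 6 ($113), but forcing Cove→Slot 6 and reassigning the rest optimally gives only $458 — worse by 7.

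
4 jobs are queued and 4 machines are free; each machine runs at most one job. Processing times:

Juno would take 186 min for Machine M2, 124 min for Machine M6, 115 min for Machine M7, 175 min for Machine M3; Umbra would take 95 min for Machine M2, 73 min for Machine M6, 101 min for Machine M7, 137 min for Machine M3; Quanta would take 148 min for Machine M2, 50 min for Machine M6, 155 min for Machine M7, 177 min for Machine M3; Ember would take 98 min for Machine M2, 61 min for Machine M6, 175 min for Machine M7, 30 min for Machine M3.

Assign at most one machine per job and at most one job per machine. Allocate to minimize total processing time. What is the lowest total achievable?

Min total: 290 min

This is the linear assignment problem.
Optimal: Juno→Machine M7 (115 min), Umbra→Machine M2 (95 min), Quanta→Machine M6 (50 min), Ember→Machine M3 (30 min) — total 115+95+50+30 = 290 min.
Next-best assignment: Juno→Machine M7, Umbra→Machine M6, Quanta→Machine M2, Ember→Machine M3 = 366 min.
Swapping Umbra↔Juno (Umbra→Machine M7 101 min, Juno→Machine M2 186 min) adds 77.
Every other assignment is strictly worse.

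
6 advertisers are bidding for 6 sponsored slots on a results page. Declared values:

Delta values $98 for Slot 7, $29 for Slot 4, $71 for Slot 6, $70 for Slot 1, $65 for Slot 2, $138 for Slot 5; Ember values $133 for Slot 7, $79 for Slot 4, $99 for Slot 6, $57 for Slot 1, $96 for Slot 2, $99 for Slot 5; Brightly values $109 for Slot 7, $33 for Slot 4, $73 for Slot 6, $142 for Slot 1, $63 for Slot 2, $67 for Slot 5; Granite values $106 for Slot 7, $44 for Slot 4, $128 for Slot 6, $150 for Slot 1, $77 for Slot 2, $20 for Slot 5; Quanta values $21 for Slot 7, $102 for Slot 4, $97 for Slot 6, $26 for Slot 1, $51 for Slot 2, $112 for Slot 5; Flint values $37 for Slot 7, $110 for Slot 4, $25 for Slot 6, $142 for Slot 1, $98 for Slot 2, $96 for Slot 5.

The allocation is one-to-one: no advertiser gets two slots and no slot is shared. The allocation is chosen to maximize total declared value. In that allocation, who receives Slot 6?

Optimal: Delta→Slot 5 ($138), Ember→Slot 7 ($133), Brightly→Slot 1 ($142), Granite→Slot 6 ($128), Quanta→Slot 4 ($102), Flint→Slot 2 ($98) — total 138+133+142+128+102+98 = $741.
Max-entry greedy (repeatedly take the single best remaining cell) gives $691, worse by 50.
Granite's own top slot is Slot 1 ($150), but forcing Granite→Slot 1 and reassigning the rest optimally gives only $700 — worse by 41.

Granite receives Slot 6.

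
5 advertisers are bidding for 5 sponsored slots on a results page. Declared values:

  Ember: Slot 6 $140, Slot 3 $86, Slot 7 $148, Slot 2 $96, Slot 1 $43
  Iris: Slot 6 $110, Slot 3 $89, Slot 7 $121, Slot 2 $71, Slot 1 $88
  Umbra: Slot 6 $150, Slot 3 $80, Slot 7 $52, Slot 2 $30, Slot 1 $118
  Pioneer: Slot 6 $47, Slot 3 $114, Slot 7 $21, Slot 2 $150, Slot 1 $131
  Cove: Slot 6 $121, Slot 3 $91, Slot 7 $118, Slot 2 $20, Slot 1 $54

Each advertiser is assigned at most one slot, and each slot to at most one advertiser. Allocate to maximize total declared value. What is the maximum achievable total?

Max total: $627

Optimal: Ember→Slot 7 ($148), Iris→Slot 1 ($88), Umbra→Slot 6 ($150), Pioneer→Slot 2 ($150), Cove→Slot 3 ($91) — total 148+88+150+150+91 = $627.
Every other assignment is strictly worse.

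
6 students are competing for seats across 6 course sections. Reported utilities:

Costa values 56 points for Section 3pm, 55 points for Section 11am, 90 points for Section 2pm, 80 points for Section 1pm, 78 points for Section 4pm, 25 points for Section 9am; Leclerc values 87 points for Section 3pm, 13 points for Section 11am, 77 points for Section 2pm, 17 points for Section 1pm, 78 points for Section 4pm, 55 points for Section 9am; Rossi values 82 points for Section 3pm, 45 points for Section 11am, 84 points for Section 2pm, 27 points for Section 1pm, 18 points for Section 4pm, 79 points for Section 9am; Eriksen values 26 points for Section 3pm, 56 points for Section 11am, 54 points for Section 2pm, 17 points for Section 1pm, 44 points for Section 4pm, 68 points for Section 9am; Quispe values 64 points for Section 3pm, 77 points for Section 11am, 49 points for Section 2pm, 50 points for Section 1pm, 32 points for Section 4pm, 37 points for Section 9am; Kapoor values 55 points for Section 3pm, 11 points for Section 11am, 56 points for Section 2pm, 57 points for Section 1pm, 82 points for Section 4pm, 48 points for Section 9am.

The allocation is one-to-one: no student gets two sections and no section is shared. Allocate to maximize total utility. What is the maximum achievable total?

Optimal: Costa→Section 1pm (80 points), Leclerc→Section 3pm (87 points), Rossi→Section 2pm (84 points), Eriksen→Section 9am (68 points), Quispe→Section 11am (77 points), Kapoor→Section 4pm (82 points) — total 80+87+84+68+77+82 = 478 points.
Column-greedy (each section in turn goes to its best remaining student) gives 434 points, worse by 44.
Every other assignment is strictly worse.

Max total: 478 points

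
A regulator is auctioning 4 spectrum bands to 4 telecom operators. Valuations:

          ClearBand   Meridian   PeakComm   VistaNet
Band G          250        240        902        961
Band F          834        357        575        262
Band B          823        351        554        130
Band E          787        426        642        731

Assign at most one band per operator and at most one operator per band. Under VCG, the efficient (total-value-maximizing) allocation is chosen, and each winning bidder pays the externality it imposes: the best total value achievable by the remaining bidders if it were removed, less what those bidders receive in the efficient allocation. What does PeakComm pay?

Efficient allocation: ClearBand→Band F ($834M), Meridian→Band B ($351M), PeakComm→Band G ($902M), VistaNet→Band E ($731M); total welfare W = $2818M.
PeakComm receives Band G at value $902M, so the others get W − 902 = $1916M.
Without PeakComm: best allocation of the remaining 3 bidders over all 4 bands is ClearBand→Band F ($834M), Meridian→Band E ($426M), VistaNet→Band G ($961M), total $2221M.
VCG payment = (others' best without PeakComm) − (others' welfare with PeakComm) = 2221 − 1916 = $305M.

PeakComm pays $305M.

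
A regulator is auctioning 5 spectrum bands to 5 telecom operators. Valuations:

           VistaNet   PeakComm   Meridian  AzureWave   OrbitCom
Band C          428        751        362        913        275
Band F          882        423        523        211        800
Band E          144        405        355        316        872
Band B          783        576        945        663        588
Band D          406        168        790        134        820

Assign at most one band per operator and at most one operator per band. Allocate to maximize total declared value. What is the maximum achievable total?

Maximum total: $4033M

Optimal: VistaNet→Band F ($882M), PeakComm→Band B ($576M), Meridian→Band D ($790M), AzureWave→Band C ($913M), OrbitCom→Band E ($872M) — total 882+576+790+913+872 = $4033M.
Column-greedy (each band in turn goes to its best remaining operator) gives $3780M, worse by 253.
Next-best assignment: VistaNet→Band F, PeakComm→Band E, Meridian→Band B, AzureWave→Band C, OrbitCom→Band D = $3965M.
Swapping OrbitCom↔PeakComm (OrbitCom→Band B $588M, PeakComm→Band E $405M) loses 455.
No other one-to-one assignment exceeds $4033M.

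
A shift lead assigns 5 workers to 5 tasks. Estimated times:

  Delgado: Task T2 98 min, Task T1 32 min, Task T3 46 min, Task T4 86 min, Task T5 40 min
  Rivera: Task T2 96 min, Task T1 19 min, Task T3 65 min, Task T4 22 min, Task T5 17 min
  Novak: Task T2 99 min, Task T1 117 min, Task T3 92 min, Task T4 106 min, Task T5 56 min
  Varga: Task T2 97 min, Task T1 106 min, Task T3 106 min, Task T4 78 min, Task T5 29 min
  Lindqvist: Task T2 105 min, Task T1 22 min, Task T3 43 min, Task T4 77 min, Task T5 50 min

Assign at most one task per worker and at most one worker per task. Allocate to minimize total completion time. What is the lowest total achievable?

Optimal: Delgado→Task T3 (46 min), Rivera→Task T4 (22 min), Novak→Task T2 (99 min), Varga→Task T5 (29 min), Lindqvist→Task T1 (22 min) — total 46+22+99+29+22 = 218 min.
Column-greedy (each task in turn goes to its cheapest remaining worker) gives 298 min, worse by 80.
Swapping Varga↔Delgado (Varga→Task T3 106 min, Delgado→Task T5 40 min) adds 71.

Min total: 218 min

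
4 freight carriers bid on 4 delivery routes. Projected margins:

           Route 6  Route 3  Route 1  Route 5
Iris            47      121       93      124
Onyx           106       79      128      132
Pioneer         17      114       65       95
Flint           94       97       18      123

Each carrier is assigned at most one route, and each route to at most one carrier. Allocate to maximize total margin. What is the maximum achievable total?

This is a one-to-one assignment (maximum-weight bipartite matching).
Optimal: Iris→Route 5 ($124k), Onyx→Route 1 ($128k), Pioneer→Route 3 ($114k), Flint→Route 6 ($94k) — total 124+128+114+94 = $460k.
Max-entry greedy (repeatedly take the single best remaining cell) gives $412k, worse by 48.
Next-best assignment: Iris→Route 3, Onyx→Route 1, Pioneer→Route 5, Flint→Route 6 = $438k.
Swapping Flint↔Pioneer (Flint→Route 3 $97k, Pioneer→Route 6 $17k) loses 94.

Max total: $460k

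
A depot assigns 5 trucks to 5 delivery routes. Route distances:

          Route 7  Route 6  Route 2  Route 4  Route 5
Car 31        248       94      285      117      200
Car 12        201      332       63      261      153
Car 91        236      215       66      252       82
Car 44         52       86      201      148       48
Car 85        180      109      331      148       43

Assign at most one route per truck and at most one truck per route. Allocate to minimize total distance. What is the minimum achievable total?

Min total: 423 km

Optimal: Car 31→Route 4 (117 km), Car 12→Route 2 (63 km), Car 91→Route 5 (82 km), Car 44→Route 7 (52 km), Car 85→Route 6 (109 km) — total 117+63+82+52+109 = 423 km.
Min-entry greedy (repeatedly take the single cheapest remaining cell) gives 504 km, worse by 81.
No other one-to-one assignment undercuts 423 km.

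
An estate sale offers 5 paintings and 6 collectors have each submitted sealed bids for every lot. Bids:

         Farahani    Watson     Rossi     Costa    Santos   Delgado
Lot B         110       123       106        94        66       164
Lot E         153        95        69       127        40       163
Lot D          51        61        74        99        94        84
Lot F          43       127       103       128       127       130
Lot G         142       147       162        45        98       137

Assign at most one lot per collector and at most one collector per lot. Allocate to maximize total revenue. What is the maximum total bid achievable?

Treat this as an assignment problem: match each collector to one lot.
Optimal: Delgado→Lot B ($164), Farahani→Lot E ($153), Costa→Lot D ($99), Watson→Lot F ($127), Rossi→Lot G ($162) — total 164+153+99+127+162 = $705.
Row-greedy (each collector in turn takes its best remaining lot) gives $628, worse by 77.
Swapping Delgado↔Watson (Delgado→Lot F $130, Watson→Lot B $123) loses 38.
Checked against all permutations: $705 is optimal.

Max total: $705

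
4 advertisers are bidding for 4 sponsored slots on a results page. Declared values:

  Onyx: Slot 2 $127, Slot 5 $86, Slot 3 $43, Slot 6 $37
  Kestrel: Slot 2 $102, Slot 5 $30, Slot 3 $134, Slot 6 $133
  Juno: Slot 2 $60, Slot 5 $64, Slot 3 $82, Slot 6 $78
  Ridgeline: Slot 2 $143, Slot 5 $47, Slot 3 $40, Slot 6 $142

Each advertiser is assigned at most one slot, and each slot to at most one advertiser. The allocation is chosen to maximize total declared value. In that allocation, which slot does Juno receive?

Optimal: Onyx→Slot 2 ($127), Kestrel→Slot 3 ($134), Juno→Slot 5 ($64), Ridgeline→Slot 6 ($142) — total 127+134+64+142 = $467.
Column-greedy (each slot in turn goes to its best remaining advertiser) gives $441, worse by 26.
Juno's own top slot is Slot 3 ($82), but forcing Juno→Slot 3 and reassigning the rest optimally gives only $444 — worse by 23.

Juno receives Slot 5.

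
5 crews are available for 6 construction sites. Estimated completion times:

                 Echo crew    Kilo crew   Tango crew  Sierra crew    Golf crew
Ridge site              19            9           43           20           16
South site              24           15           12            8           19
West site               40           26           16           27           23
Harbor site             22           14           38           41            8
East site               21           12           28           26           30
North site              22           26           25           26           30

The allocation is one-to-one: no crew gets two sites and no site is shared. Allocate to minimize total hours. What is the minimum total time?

Min total: 62 hours

Optimal: Echo crew→East site (21 hours), Kilo crew→Ridge site (9 hours), Tango crew→West site (16 hours), Sierra crew→South site (8 hours), Golf crew→Harbor site (8 hours) — total 21+9+16+8+8 = 62 hours.
Next-best assignment: Echo crew→Ridge site, Kilo crew→East site, Tango crew→West site, Sierra crew→South site, Golf crew→Harbor site = 63 hours.
Checked against all permutations: 62 hours is optimal.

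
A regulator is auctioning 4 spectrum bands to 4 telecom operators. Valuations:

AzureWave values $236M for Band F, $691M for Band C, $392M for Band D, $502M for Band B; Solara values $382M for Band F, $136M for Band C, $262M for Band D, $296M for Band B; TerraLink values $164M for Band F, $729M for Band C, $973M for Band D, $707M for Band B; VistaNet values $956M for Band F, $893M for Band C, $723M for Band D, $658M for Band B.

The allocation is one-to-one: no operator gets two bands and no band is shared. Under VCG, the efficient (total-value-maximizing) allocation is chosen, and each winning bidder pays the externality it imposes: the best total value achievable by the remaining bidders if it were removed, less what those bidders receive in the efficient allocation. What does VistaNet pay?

Efficient allocation: AzureWave→Band C ($691M), Solara→Band B ($296M), TerraLink→Band D ($973M), VistaNet→Band F ($956M); total welfare W = $2916M.
VistaNet receives Band F at value $956M, so the others get W − 956 = $1960M.
Without VistaNet: best allocation of the remaining 3 bidders over all 4 bands is AzureWave→Band C ($691M), Solara→Band F ($382M), TerraLink→Band D ($973M), total $2046M.
VCG payment = (others' best without VistaNet) − (others' welfare with VistaNet) = 2046 − 1960 = $86M.

VistaNet pays $86M.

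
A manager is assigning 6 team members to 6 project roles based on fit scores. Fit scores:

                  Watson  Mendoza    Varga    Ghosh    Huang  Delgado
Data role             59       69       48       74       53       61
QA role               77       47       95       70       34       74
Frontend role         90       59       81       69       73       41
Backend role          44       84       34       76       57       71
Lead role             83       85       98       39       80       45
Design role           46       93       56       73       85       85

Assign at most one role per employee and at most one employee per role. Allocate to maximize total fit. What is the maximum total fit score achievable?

Treat this as an assignment problem: match each employee to one role.
Optimal: Watson→Frontend role (90 pts), Mendoza→Backend role (84 pts), Varga→QA role (95 pts), Ghosh→Data role (74 pts), Huang→Lead role (80 pts), Delgado→Design role (85 pts) — total 90+84+95+74+80+85 = 508 pts.
Max-entry greedy (repeatedly take the single best remaining cell) gives 484 pts, worse by 24.
Swapping Huang↔Watson (Huang→Frontend role 73 pts, Watson→Lead role 83 pts) loses 14.
No other one-to-one assignment exceeds 508 pts.

Max total: 508 pts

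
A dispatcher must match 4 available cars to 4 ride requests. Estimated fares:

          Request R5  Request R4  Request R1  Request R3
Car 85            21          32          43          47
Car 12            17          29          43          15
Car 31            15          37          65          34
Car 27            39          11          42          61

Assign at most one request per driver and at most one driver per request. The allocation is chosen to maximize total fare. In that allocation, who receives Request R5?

Optimal: Car 85→Request R3 ($47), Car 12→Request R4 ($29), Car 31→Request R1 ($65), Car 27→Request R5 ($39) — total 47+29+65+39 = $180.
Next-best assignment: Car 85→Request R5, Car 12→Request R4, Car 31→Request R1, Car 27→Request R3 = $176.
Car 27's own top request is Request R3 ($61), but forcing Car 27→Request R3 and reassigning the rest optimally gives only $176 — worse by 4.

Car 27 receives Request R5.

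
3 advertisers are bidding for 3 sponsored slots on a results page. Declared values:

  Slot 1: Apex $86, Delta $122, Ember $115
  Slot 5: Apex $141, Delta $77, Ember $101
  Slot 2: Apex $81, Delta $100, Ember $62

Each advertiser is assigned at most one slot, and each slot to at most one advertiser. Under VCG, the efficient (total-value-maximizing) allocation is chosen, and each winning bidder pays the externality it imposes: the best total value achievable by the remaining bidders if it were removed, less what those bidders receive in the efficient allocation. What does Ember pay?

Ember pays $22.

Efficient allocation: Apex→Slot 5 ($141), Delta→Slot 2 ($100), Ember→Slot 1 ($115); total welfare W = $356.
Ember receives Slot 1 at value $115, so the others get W − 115 = $241.
Without Ember: best allocation of the remaining 2 bidders over all 3 slots is Apex→Slot 5 ($141), Delta→Slot 1 ($122), total $263.
VCG payment = (others' best without Ember) − (others' welfare with Ember) = 263 − 241 = $22.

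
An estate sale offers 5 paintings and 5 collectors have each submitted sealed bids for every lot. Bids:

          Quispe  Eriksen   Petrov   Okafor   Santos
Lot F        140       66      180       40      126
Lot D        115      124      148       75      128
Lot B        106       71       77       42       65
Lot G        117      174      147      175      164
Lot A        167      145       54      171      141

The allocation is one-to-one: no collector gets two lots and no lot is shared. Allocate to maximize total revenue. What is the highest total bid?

This is the linear assignment problem.
Optimal: Quispe→Lot B ($106), Eriksen→Lot G ($174), Petrov→Lot F ($180), Okafor→Lot A ($171), Santos→Lot D ($128) — total 106+174+180+171+128 = $759.
Max-entry greedy (repeatedly take the single best remaining cell) gives $721, worse by 38.
Next-best assignment: Quispe→Lot B, Eriksen→Lot D, Petrov→Lot F, Okafor→Lot A, Santos→Lot G = $745.
Swapping Quispe↔Petrov (Quispe→Lot F $140, Petrov→Lot B $77) loses 69.
No other one-to-one assignment exceeds $759.

Max total: $759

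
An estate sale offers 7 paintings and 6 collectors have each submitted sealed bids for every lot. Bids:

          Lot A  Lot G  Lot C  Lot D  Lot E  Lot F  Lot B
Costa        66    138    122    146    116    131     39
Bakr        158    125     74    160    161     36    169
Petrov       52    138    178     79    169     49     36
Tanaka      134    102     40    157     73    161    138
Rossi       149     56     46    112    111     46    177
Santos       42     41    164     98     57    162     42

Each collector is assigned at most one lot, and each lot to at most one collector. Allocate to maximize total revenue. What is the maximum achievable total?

Maximum total: $975

This is the linear assignment problem.
Optimal: Costa→Lot D ($146), Bakr→Lot A ($158), Petrov→Lot E ($169), Tanaka→Lot F ($161), Rossi→Lot B ($177), Santos→Lot C ($164) — total 146+158+169+161+177+164 = $975.
Column-greedy (each lot in turn goes to its best remaining collector) gives $904, worse by 71.
Next-best assignment: Costa→Lot G, Bakr→Lot E, Petrov→Lot C, Tanaka→Lot D, Rossi→Lot B, Santos→Lot F = $973.
No other one-to-one assignment exceeds $975.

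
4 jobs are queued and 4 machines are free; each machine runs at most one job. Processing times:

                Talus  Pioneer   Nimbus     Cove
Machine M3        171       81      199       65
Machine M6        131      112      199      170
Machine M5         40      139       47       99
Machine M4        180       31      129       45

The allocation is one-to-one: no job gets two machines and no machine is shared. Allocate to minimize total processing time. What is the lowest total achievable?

Optimal: Talus→Machine M6 (131 min), Pioneer→Machine M4 (31 min), Nimbus→Machine M5 (47 min), Cove→Machine M3 (65 min) — total 131+31+47+65 = 274 min.
Min-entry greedy (repeatedly take the single cheapest remaining cell) gives 335 min, worse by 61.
Next-best assignment: Talus→Machine M6, Pioneer→Machine M3, Nimbus→Machine M5, Cove→Machine M4 = 304 min.
Swapping Nimbus↔Talus (Nimbus→Machine M6 199 min, Talus→Machine M5 40 min) adds 61.
Every other assignment is strictly worse.

Minimum total: 274 min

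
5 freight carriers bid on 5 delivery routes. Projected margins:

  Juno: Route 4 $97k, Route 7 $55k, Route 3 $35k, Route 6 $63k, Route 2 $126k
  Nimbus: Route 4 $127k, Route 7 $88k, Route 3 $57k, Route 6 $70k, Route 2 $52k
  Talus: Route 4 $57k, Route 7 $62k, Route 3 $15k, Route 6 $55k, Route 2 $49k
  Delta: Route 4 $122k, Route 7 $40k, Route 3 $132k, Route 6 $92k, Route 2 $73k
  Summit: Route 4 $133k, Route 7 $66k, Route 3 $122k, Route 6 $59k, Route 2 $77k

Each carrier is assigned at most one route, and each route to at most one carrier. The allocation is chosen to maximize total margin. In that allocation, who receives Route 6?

Optimal: Juno→Route 2 ($126k), Nimbus→Route 7 ($88k), Talus→Route 6 ($55k), Delta→Route 3 ($132k), Summit→Route 4 ($133k) — total 126+88+55+132+133 = $534k.
Column-greedy (each route in turn goes to its best remaining carrier) gives $465k, worse by 69.
Swapping Talus↔Juno (Talus→Route 2 $49k, Juno→Route 6 $63k) loses 69.
No other one-to-one assignment exceeds $534k.
Talus's own top route is Route 7 ($62k), but forcing Talus→Route 7 and reassigning the rest optimally gives only $529k — worse by 5.

Talus receives Route 6.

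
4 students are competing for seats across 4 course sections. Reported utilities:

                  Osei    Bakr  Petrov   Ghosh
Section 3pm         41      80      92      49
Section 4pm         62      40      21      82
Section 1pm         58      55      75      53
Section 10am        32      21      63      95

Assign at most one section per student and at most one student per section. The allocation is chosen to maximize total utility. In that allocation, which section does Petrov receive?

Petrov receives Section 1pm.

Optimal: Osei→Section 4pm (62 points), Bakr→Section 3pm (80 points), Petrov→Section 1pm (75 points), Ghosh→Section 10am (95 points) — total 62+80+75+95 = 312 points.
Swapping Petrov↔Osei (Petrov→Section 4pm 21 points, Osei→Section 1pm 58 points) loses 58.
Every other assignment is strictly worse.
Petrov's own top section is Section 3pm (92 points), but forcing Petrov→Section 3pm and reassigning the rest optimally gives only 304 points — worse by 8.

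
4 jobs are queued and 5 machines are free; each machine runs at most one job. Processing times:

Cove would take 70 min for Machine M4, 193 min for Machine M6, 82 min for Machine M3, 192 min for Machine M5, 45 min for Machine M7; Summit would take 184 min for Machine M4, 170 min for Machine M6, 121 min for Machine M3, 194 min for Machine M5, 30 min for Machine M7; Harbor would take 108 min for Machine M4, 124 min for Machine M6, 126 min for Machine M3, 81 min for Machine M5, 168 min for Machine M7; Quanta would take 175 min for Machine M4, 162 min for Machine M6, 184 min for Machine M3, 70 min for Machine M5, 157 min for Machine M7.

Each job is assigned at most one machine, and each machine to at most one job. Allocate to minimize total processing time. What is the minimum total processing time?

Optimal: Cove→Machine M3 (82 min), Summit→Machine M7 (30 min), Harbor→Machine M4 (108 min), Quanta→Machine M5 (70 min) — total 82+30+108+70 = 290 min.
Column-greedy (each machine in turn goes to its cheapest remaining job) gives 385 min, worse by 95.

Min total: 290 min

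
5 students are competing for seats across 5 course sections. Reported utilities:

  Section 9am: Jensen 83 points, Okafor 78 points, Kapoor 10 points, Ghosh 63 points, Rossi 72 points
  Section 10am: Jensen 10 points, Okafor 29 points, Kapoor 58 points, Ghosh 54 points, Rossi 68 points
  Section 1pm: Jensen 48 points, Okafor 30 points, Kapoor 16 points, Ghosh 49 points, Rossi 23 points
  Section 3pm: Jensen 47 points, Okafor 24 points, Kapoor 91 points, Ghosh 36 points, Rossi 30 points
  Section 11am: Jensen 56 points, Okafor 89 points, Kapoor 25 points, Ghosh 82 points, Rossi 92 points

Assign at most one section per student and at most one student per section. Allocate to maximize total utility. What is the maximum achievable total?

Max total: 380 points

This is the linear assignment problem.
Optimal: Jensen→Section 9am (83 points), Okafor→Section 11am (89 points), Kapoor→Section 3pm (91 points), Ghosh→Section 1pm (49 points), Rossi→Section 10am (68 points) — total 83+89+91+49+68 = 380 points.
Swapping Rossi↔Kapoor (Rossi→Section 3pm 30 points, Kapoor→Section 10am 58 points) loses 71.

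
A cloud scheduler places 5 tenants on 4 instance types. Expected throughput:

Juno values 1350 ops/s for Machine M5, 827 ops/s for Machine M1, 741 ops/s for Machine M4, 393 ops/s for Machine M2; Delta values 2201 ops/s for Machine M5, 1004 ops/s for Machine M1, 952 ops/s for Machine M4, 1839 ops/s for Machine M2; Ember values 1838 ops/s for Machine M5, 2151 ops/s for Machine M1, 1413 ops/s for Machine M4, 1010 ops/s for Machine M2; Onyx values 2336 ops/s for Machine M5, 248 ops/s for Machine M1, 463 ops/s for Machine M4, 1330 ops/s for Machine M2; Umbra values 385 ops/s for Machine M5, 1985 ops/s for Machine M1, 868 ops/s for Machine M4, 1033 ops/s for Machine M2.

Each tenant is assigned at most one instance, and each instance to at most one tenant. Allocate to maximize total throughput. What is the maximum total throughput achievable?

This is a one-to-one assignment (maximum-weight bipartite matching).
Optimal: Onyx→Machine M5 (2336 ops/s), Umbra→Machine M1 (1985 ops/s), Ember→Machine M4 (1413 ops/s), Delta→Machine M2 (1839 ops/s) — total 2336+1985+1413+1839 = 7573 ops/s.
Column-greedy (each instance in turn goes to its best remaining tenant) gives 6472 ops/s, worse by 1101.

Maximum total: 7573 ops/s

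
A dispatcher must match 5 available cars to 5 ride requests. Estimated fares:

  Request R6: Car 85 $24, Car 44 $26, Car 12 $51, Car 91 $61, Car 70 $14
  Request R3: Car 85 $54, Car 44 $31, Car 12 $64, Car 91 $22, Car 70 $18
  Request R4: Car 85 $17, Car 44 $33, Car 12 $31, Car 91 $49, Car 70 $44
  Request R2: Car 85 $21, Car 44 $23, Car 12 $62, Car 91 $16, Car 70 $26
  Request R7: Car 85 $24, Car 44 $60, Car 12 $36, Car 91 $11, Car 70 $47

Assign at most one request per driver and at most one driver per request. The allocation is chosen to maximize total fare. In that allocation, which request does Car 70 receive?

Optimal: Car 85→Request R3 ($54), Car 44→Request R7 ($60), Car 12→Request R2 ($62), Car 91→Request R6 ($61), Car 70→Request R4 ($44) — total 54+60+62+61+44 = $281.
Max-entry greedy (repeatedly take the single best remaining cell) gives $250, worse by 31.
Next-best assignment: Car 85→Request R3, Car 44→Request R4, Car 12→Request R2, Car 91→Request R6, Car 70→Request R7 = $257.
Car 70's own top request is Request R7 ($47), but forcing Car 70→Request R7 and reassigning the rest optimally gives only $257 — worse by 24.

Car 70 receives Request R4.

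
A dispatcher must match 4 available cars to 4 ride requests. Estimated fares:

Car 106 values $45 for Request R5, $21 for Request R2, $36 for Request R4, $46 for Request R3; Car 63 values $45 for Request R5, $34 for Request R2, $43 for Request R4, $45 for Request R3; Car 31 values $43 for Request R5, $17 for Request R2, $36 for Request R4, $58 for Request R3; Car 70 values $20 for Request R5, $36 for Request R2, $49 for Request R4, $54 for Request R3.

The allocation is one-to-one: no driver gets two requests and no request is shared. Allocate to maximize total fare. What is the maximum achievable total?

Treat this as an assignment problem: match each driver to one request.
Optimal: Car 106→Request R5 ($45), Car 63→Request R2 ($34), Car 31→Request R3 ($58), Car 70→Request R4 ($49) — total 45+34+58+49 = $186.
Column-greedy (each request in turn goes to its best remaining driver) gives $182, worse by 4.
Checked against all permutations: $186 is optimal.

Maximum total: $186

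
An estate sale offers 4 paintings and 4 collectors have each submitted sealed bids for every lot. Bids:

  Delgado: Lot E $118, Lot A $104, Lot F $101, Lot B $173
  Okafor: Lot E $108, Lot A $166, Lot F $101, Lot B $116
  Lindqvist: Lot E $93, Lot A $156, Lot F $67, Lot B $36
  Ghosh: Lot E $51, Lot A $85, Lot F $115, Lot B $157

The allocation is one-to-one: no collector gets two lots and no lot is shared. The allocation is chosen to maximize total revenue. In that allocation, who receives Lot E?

Okafor receives Lot E.

Treat this as an assignment problem: match each collector to one lot.
Optimal: Delgado→Lot B ($173), Okafor→Lot E ($108), Lindqvist→Lot A ($156), Ghosh→Lot F ($115) — total 173+108+156+115 = $552.
Max-entry greedy (repeatedly take the single best remaining cell) gives $547, worse by 5.
Swapping Lindqvist↔Ghosh (Lindqvist→Lot F $67, Ghosh→Lot A $85) loses 119.
Checked against all permutations: $552 is optimal.
Okafor's own top lot is Lot A ($166), but forcing Okafor→Lot A and reassigning the rest optimally gives only $547 — worse by 5.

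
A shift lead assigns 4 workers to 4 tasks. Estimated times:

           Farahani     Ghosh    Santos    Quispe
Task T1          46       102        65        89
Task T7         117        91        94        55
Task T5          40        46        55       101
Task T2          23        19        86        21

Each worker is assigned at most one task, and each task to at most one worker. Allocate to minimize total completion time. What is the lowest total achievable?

Treat this as an assignment problem: match each worker to one task.
Optimal: Farahani→Task T1 (46 min), Ghosh→Task T2 (19 min), Santos→Task T5 (55 min), Quispe→Task T7 (55 min) — total 46+19+55+55 = 175 min.
Min-entry greedy (repeatedly take the single cheapest remaining cell) gives 179 min, worse by 4.
Next-best assignment: Farahani→Task T5, Ghosh→Task T2, Santos→Task T1, Quispe→Task T7 = 179 min.
Swapping Farahani↔Ghosh (Farahani→Task T2 23 min, Ghosh→Task T1 102 min) adds 60.

Min total: 175 min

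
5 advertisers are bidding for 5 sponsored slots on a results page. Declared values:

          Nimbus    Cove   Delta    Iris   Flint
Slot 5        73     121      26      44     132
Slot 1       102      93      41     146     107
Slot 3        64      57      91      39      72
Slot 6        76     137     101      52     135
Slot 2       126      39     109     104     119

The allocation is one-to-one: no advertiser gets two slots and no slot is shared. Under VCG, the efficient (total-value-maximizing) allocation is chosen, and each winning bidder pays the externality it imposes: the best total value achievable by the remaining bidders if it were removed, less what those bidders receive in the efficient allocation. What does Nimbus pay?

Nimbus pays $18.

Efficient allocation: Nimbus→Slot 2 ($126), Cove→Slot 6 ($137), Delta→Slot 3 ($91), Iris→Slot 1 ($146), Flint→Slot 5 ($132); total welfare W = $632.
Nimbus receives Slot 2 at value $126, so the others get W − 126 = $506.
Without Nimbus: best allocation of the remaining 4 bidders over all 5 slots is Cove→Slot 6 ($137), Delta→Slot 2 ($109), Iris→Slot 1 ($146), Flint→Slot 5 ($132), total $524.
VCG payment = (others' best without Nimbus) − (others' welfare with Nimbus) = 524 − 506 = $18.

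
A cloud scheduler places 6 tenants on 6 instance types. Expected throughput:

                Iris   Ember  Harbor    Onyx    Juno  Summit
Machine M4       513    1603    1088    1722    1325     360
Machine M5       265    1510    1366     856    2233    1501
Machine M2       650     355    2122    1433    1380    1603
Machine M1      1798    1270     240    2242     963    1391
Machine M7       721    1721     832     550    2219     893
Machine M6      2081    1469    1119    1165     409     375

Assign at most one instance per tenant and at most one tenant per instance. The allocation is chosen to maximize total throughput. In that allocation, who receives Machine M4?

Ember receives Machine M4.

Optimal: Iris→Machine M6 (2081 ops/s), Ember→Machine M4 (1603 ops/s), Harbor→Machine M2 (2122 ops/s), Onyx→Machine M1 (2242 ops/s), Juno→Machine M7 (2219 ops/s), Summit→Machine M5 (1501 ops/s) — total 2081+1603+2122+2242+2219+1501 = 11768 ops/s.
Row-greedy (each tenant in turn takes its best remaining instance) gives 10759 ops/s, worse by 1009.
Every other assignment is strictly worse.
Ember's own top instance is Machine M7 (1721 ops/s), but forcing Ember→Machine M7 and reassigning the rest optimally gives only 11270 ops/s — worse by 498.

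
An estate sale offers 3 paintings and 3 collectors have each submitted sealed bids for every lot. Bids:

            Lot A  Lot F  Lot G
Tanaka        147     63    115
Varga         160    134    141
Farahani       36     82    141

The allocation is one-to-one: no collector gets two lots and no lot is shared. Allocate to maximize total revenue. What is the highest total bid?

Optimal: Tanaka→Lot A ($147), Varga→Lot F ($134), Farahani→Lot G ($141) — total 147+134+141 = $422.
Max-entry greedy (repeatedly take the single best remaining cell) gives $364, worse by 58.
Next-best assignment: Tanaka→Lot A, Varga→Lot G, Farahani→Lot F = $370.
Swapping Varga↔Farahani (Varga→Lot G $141, Farahani→Lot F $82) loses 52.
Checked against all permutations: $422 is optimal.

Max total: $422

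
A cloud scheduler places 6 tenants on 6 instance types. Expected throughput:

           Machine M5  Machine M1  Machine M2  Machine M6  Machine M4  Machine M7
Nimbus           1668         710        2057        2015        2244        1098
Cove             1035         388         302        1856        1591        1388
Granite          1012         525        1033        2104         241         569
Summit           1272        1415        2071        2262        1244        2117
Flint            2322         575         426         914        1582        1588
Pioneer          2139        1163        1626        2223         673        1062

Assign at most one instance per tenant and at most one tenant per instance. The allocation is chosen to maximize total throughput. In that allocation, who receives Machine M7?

This is the linear assignment problem.
Optimal: Nimbus→Machine M2 (2057 ops/s), Cove→Machine M4 (1591 ops/s), Granite→Machine M6 (2104 ops/s), Summit→Machine M7 (2117 ops/s), Flint→Machine M5 (2322 ops/s), Pioneer→Machine M1 (1163 ops/s) — total 2057+1591+2104+2117+2322+1163 = 11354 ops/s.
Swapping Nimbus↔Cove (Nimbus→Machine M4 2244 ops/s, Cove→Machine M2 302 ops/s) loses 1102.
No other one-to-one assignment exceeds 11354 ops/s.
Summit's own top instance is Machine M6 (2262 ops/s), but forcing Summit→Machine M6 and reassigning the rest optimally gives only 10412 ops/s — worse by 942.

Summit receives Machine M7.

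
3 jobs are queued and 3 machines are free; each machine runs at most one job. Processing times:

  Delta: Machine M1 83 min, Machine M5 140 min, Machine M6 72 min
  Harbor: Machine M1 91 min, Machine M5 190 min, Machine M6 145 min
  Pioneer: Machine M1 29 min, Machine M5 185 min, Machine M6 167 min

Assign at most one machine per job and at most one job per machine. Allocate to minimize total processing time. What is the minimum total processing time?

This is the linear assignment problem.
Optimal: Delta→Machine M6 (72 min), Harbor→Machine M5 (190 min), Pioneer→Machine M1 (29 min) — total 72+190+29 = 291 min.
No other one-to-one assignment undercuts 291 min.

Minimum total: 291 min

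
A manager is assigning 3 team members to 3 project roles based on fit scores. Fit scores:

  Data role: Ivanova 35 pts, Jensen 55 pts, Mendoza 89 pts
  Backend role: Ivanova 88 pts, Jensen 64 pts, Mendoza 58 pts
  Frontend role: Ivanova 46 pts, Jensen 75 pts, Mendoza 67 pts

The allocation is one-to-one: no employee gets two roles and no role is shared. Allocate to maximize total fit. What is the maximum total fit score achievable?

Max total: 252 pts

Optimal: Ivanova→Backend role (88 pts), Jensen→Frontend role (75 pts), Mendoza→Data role (89 pts) — total 88+75+89 = 252 pts.
Next-best assignment: Ivanova→Backend role, Jensen→Data role, Mendoza→Frontend role = 210 pts.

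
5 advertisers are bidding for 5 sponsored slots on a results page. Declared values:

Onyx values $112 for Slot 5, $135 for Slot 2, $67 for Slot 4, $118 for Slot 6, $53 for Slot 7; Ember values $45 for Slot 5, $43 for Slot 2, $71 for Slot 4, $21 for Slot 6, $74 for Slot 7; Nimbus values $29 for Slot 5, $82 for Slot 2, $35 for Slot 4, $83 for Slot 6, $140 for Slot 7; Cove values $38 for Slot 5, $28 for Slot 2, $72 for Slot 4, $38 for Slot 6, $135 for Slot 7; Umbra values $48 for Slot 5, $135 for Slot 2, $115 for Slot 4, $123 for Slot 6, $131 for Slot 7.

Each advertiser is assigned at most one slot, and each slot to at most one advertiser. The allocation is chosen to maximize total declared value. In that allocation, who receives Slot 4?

Optimal: Onyx→Slot 5 ($112), Ember→Slot 4 ($71), Nimbus→Slot 6 ($83), Cove→Slot 7 ($135), Umbra→Slot 2 ($135) — total 112+71+83+135+135 = $536.
Column-greedy (each slot in turn goes to its best remaining advertiser) gives $476, worse by 60.
Checked against all permutations: $536 is optimal.
Ember's own top slot is Slot 7 ($74), but forcing Ember→Slot 7 and reassigning the rest optimally gives only $476 — worse by 60.

Ember receives Slot 4.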